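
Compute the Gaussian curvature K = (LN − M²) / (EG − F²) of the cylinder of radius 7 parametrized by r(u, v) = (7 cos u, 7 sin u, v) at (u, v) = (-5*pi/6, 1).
K = 0

Coefficients of the first fundamental form: E = 49, F = 0, G = 1.
Coefficients of the second fundamental form: L = -7, M = 0, N = 0.
Assemble K = (LN − M²)/(EG − F²) = 0. At (u, v) = (-5*pi/6, 1): K = 0.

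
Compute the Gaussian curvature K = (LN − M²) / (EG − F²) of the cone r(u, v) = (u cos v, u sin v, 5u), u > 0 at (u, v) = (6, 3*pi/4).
K = 0

Coefficients of the first fundamental form: E = 26, F = 0, G = u^2.
Coefficients of the second fundamental form: L = 0, M = 0, N = 5*sqrt(26)*u^2/(26*Abs(u)).
Assemble K = (LN − M²)/(EG − F²) = 0. At (u, v) = (6, 3*pi/4): K = 0.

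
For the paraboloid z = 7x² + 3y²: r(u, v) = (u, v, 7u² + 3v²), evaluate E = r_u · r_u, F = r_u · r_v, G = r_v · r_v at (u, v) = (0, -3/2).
E = 1;  F = 0;  G = 82

Partials: r_u = (1, 0, 14*u), r_v = (0, 1, 6*v). As functions of (u, v):
  E = r_u · r_u = 196*u^2 + 1,
  F = r_u · r_v = 84*u*v,
  G = r_v · r_v = 36*v^2 + 1.
Evaluating at (u, v) = (0, -3/2): E = 1, F = 0, G = 82.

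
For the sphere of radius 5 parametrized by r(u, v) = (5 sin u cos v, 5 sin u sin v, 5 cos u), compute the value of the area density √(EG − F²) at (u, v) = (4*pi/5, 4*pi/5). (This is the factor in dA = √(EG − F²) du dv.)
√(EG − F²)|_{(4*pi/5, 4*pi/5)} = 25*sqrt(10 - 2*sqrt(5))/4

E = 25, F = 0, G = 25*sin(u)^2, so EG − F² = 625*sin(u)^2. Taking the positive square root: √(EG − F²) = 25*Abs(sin(u)). At (u, v) = (4*pi/5, 4*pi/5): 25*sqrt(10 - 2*sqrt(5))/4.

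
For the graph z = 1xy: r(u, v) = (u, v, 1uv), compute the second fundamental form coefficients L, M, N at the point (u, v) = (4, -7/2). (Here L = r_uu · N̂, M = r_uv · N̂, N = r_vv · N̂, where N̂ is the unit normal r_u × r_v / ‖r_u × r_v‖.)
L = 0;  M = 2*sqrt(13)/39;  N = 0

Compute the unit normal N̂(u, v) = (-v/sqrt(u^2 + v^2 + 1), -u/sqrt(u^2 + v^2 + 1), 1/sqrt(u^2 + v^2 + 1)), and the second partials r_uu, r_uv, r_vv. Take dot products:
  L(u, v) = r_uu · N̂ = 0,
  M(u, v) = r_uv · N̂ = 1/sqrt(u^2 + v^2 + 1),
  N(u, v) = r_vv · N̂ = 0.
Evaluating at (u, v) = (4, -7/2):
  L = 0, M = 2*sqrt(13)/39, N = 0.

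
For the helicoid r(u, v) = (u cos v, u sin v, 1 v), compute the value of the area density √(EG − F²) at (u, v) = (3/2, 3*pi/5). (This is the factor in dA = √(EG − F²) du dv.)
√(EG − F²)|_{(3/2, 3*pi/5)} = sqrt(13)/2

E = 1, F = 0, G = u^2 + 1, so EG − F² = u^2 + 1. Taking the positive square root: √(EG − F²) = sqrt(u^2 + 1). At (u, v) = (3/2, 3*pi/5): sqrt(13)/2.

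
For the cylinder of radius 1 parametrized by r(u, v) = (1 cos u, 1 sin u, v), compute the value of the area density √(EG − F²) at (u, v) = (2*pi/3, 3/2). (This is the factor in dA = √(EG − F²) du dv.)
√(EG − F²)|_{(2*pi/3, 3/2)} = 1

E = 1, F = 0, G = 1, so EG − F² = 1. Taking the positive square root: √(EG − F²) = 1. At (u, v) = (2*pi/3, 3/2): 1.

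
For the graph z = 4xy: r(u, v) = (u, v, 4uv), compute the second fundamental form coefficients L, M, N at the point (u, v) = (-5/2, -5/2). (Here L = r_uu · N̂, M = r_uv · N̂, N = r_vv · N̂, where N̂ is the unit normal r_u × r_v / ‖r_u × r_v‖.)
L = 0;  M = 4*sqrt(201)/201;  N = 0

Compute the unit normal N̂(u, v) = (-4*v/sqrt(16*u^2 + 16*v^2 + 1), -4*u/sqrt(16*u^2 + 16*v^2 + 1), 1/sqrt(16*u^2 + 16*v^2 + 1)), and the second partials r_uu, r_uv, r_vv. Take dot products:
  L(u, v) = r_uu · N̂ = 0,
  M(u, v) = r_uv · N̂ = 4/sqrt(16*u^2 + 16*v^2 + 1),
  N(u, v) = r_vv · N̂ = 0.
Evaluating at (u, v) = (-5/2, -5/2):
  L = 0, M = 4*sqrt(201)/201, N = 0.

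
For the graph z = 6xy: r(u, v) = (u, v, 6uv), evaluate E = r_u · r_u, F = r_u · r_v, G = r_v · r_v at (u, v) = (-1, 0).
E = 1;  F = 0;  G = 37

Partials: r_u = (1, 0, 6*v), r_v = (0, 1, 6*u). As functions of (u, v):
  E = r_u · r_u = 36*v^2 + 1,
  F = r_u · r_v = 36*u*v,
  G = r_v · r_v = 36*u^2 + 1.
Evaluating at (u, v) = (-1, 0): E = 1, F = 0, G = 37.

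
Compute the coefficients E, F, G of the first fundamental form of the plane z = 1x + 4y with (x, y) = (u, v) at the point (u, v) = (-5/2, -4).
E = 2;  F = 4;  G = 17

Partials: r_u = (1, 0, 1), r_v = (0, 1, 4). As functions of (u, v):
  E = r_u · r_u = 2,
  F = r_u · r_v = 4,
  G = r_v · r_v = 17.
Evaluating at (u, v) = (-5/2, -4): E = 2, F = 4, G = 17.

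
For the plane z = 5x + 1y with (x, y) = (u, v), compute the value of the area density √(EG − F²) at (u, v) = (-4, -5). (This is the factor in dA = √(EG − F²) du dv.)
√(EG − F²)|_{(-4, -5)} = 3*sqrt(3)

E = 26, F = 5, G = 2, so EG − F² = 27. Taking the positive square root: √(EG − F²) = 3*sqrt(3). At (u, v) = (-4, -5): 3*sqrt(3).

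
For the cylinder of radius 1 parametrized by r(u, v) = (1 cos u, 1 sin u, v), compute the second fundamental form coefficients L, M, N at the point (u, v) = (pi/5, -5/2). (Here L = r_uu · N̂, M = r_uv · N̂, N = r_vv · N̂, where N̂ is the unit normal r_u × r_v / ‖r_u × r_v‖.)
L = -1;  M = 0;  N = 0

Compute the unit normal N̂(u, v) = (cos(u), sin(u), 0), and the second partials r_uu, r_uv, r_vv. Take dot products:
  L(u, v) = r_uu · N̂ = -1,
  M(u, v) = r_uv · N̂ = 0,
  N(u, v) = r_vv · N̂ = 0.
Evaluating at (u, v) = (pi/5, -5/2):
  L = -1, M = 0, N = 0.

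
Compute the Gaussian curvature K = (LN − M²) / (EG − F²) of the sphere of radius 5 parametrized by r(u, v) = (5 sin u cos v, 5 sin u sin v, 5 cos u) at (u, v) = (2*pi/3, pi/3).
K = 1/25

Coefficients of the first fundamental form: E = 25, F = 0, G = 25*sin(u)^2.
Coefficients of the second fundamental form: L = -5*sin(u)/Abs(sin(u)), M = 0, N = -5*sin(u)^3/Abs(sin(u)).
Assemble K = (LN − M²)/(EG − F²) = 1/25. At (u, v) = (2*pi/3, pi/3): K = 1/25.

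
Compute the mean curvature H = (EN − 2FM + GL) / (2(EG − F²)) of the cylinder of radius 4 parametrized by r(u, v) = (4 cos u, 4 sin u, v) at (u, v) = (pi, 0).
H = -1/8

With E = 16, F = 0, G = 1, L = -4, M = 0, N = 0, assemble
  H = (EN − 2FM + GL) / (2(EG − F²)) = -1/8.
At (u, v) = (pi, 0): H = -1/8.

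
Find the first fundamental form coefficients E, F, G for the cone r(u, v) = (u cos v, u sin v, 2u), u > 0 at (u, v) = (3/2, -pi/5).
E = 5;  F = 0;  G = 9/4

Partials: r_u = (cos(v), sin(v), 2), r_v = (-u*sin(v), u*cos(v), 0). As functions of (u, v):
  E = r_u · r_u = 5,
  F = r_u · r_v = 0,
  G = r_v · r_v = u^2.
Evaluating at (u, v) = (3/2, -pi/5): E = 5, F = 0, G = 9/4.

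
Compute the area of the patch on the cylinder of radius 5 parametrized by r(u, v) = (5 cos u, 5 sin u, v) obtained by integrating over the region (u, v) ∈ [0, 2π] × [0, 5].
Area = 50*pi

Area = ∫∫ √(EG − F²) du dv with √(EG − F²) = 5. Integrating over [0, 2π] × [0, 5] gives 50*pi.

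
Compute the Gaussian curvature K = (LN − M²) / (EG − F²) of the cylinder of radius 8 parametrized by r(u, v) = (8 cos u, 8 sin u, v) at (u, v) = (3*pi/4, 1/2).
K = 0

Coefficients of the first fundamental form: E = 64, F = 0, G = 1.
Coefficients of the second fundamental form: L = -8, M = 0, N = 0.
Assemble K = (LN − M²)/(EG − F²) = 0. At (u, v) = (3*pi/4, 1/2): K = 0.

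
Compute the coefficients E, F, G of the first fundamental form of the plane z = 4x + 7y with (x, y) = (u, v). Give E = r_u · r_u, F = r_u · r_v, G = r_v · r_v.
E = 17;  F = 28;  G = 50

Compute partials: r_u = (1, 0, 4), r_v = (0, 1, 7). Then
  E = r_u · r_u = 17,
  F = r_u · r_v = 28,
  G = r_v · r_v = 50.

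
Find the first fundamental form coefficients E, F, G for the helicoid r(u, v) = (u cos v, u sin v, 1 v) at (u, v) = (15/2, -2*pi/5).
E = 1;  F = 0;  G = 229/4

Partials: r_u = (cos(v), sin(v), 0), r_v = (-u*sin(v), u*cos(v), 1). As functions of (u, v):
  E = r_u · r_u = 1,
  F = r_u · r_v = 0,
  G = r_v · r_v = u^2 + 1.
Evaluating at (u, v) = (15/2, -2*pi/5): E = 1, F = 0, G = 229/4.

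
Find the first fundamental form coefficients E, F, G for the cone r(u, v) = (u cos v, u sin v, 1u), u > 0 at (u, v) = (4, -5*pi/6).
E = 2;  F = 0;  G = 16

Partials: r_u = (cos(v), sin(v), 1), r_v = (-u*sin(v), u*cos(v), 0). As functions of (u, v):
  E = r_u · r_u = 2,
  F = r_u · r_v = 0,
  G = r_v · r_v = u^2.
Evaluating at (u, v) = (4, -5*pi/6): E = 2, F = 0, G = 16.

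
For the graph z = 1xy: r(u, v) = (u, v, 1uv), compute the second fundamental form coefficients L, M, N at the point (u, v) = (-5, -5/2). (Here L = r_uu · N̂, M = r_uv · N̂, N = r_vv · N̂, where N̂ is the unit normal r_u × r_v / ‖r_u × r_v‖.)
L = 0;  M = 2*sqrt(129)/129;  N = 0

Compute the unit normal N̂(u, v) = (-v/sqrt(u^2 + v^2 + 1), -u/sqrt(u^2 + v^2 + 1), 1/sqrt(u^2 + v^2 + 1)), and the second partials r_uu, r_uv, r_vv. Take dot products:
  L(u, v) = r_uu · N̂ = 0,
  M(u, v) = r_uv · N̂ = 1/sqrt(u^2 + v^2 + 1),
  N(u, v) = r_vv · N̂ = 0.
Evaluating at (u, v) = (-5, -5/2):
  L = 0, M = 2*sqrt(129)/129, N = 0.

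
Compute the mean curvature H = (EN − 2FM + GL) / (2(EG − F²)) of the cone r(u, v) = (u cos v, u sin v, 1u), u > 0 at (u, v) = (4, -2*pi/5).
H = sqrt(2)/16

With E = 2, F = 0, G = u^2, L = 0, M = 0, N = sqrt(2)*u^2/(2*Abs(u)), assemble
  H = (EN − 2FM + GL) / (2(EG − F²)) = sqrt(2)/(4*Abs(u)).
At (u, v) = (4, -2*pi/5): H = sqrt(2)/16.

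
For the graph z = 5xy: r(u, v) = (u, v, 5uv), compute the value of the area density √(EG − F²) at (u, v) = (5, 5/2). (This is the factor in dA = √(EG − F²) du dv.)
√(EG − F²)|_{(5, 5/2)} = sqrt(3129)/2

E = 25*v^2 + 1, F = 25*u*v, G = 25*u^2 + 1, so EG − F² = 25*u^2 + 25*v^2 + 1. Taking the positive square root: √(EG − F²) = sqrt(25*u^2 + 25*v^2 + 1). At (u, v) = (5, 5/2): sqrt(3129)/2.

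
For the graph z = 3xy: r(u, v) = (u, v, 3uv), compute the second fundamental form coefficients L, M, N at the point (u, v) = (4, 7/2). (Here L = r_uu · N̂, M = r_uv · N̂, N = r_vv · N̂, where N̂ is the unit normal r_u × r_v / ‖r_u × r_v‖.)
L = 0;  M = 6*sqrt(1021)/1021;  N = 0

Compute the unit normal N̂(u, v) = (-3*v/sqrt(9*u^2 + 9*v^2 + 1), -3*u/sqrt(9*u^2 + 9*v^2 + 1), 1/sqrt(9*u^2 + 9*v^2 + 1)), and the second partials r_uu, r_uv, r_vv. Take dot products:
  L(u, v) = r_uu · N̂ = 0,
  M(u, v) = r_uv · N̂ = 3/sqrt(9*u^2 + 9*v^2 + 1),
  N(u, v) = r_vv · N̂ = 0.
Evaluating at (u, v) = (4, 7/2):
  L = 0, M = 6*sqrt(1021)/1021, N = 0.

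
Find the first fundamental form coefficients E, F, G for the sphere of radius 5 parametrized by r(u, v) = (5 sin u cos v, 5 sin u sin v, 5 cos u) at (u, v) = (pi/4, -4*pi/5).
E = 25;  F = 0;  G = 25/2

Partials: r_u = (5*cos(u)*cos(v), 5*sin(v)*cos(u), -5*sin(u)), r_v = (-5*sin(u)*sin(v), 5*sin(u)*cos(v), 0). As functions of (u, v):
  E = r_u · r_u = 25,
  F = r_u · r_v = 0,
  G = r_v · r_v = 25*sin(u)^2.
Evaluating at (u, v) = (pi/4, -4*pi/5): E = 25, F = 0, G = 25/2.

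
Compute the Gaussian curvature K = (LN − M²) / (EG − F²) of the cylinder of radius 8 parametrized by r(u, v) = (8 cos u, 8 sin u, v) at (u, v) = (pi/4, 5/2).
K = 0

Coefficients of the first fundamental form: E = 64, F = 0, G = 1.
Coefficients of the second fundamental form: L = -8, M = 0, N = 0.
Assemble K = (LN − M²)/(EG − F²) = 0. At (u, v) = (pi/4, 5/2): K = 0.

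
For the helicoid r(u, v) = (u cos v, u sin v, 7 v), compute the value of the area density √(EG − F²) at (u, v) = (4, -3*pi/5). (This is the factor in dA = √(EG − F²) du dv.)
√(EG − F²)|_{(4, -3*pi/5)} = sqrt(65)

E = 1, F = 0, G = u^2 + 49, so EG − F² = u^2 + 49. Taking the positive square root: √(EG − F²) = sqrt(u^2 + 49). At (u, v) = (4, -3*pi/5): sqrt(65).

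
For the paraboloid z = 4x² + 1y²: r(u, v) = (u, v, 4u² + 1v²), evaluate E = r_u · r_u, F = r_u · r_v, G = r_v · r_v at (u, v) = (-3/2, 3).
E = 145;  F = -72;  G = 37

Partials: r_u = (1, 0, 8*u), r_v = (0, 1, 2*v). As functions of (u, v):
  E = r_u · r_u = 64*u^2 + 1,
  F = r_u · r_v = 16*u*v,
  G = r_v · r_v = 4*v^2 + 1.
Evaluating at (u, v) = (-3/2, 3): E = 145, F = -72, G = 37.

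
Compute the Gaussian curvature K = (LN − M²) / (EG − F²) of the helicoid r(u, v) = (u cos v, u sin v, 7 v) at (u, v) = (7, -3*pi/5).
K = -1/196

Coefficients of the first fundamental form: E = 1, F = 0, G = u^2 + 49.
Coefficients of the second fundamental form: L = 0, M = -7/sqrt(u^2 + 49), N = 0.
Assemble K = (LN − M²)/(EG − F²) = -49/(u^2 + 49)^2. At (u, v) = (7, -3*pi/5): K = -1/196.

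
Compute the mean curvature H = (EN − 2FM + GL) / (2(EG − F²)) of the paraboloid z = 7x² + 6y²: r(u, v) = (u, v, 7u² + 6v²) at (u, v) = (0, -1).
H = 1021*sqrt(145)/21025

With E = 196*u^2 + 1, F = 168*u*v, G = 144*v^2 + 1, L = 14/sqrt(196*u^2 + 144*v^2 + 1), M = 0, N = 12/sqrt(196*u^2 + 144*v^2 + 1), assemble
  H = (EN − 2FM + GL) / (2(EG − F²)) = (1176*u^2 + 1008*v^2 + 13)/(196*u^2 + 144*v^2 + 1)^(3/2).
At (u, v) = (0, -1): H = 1021*sqrt(145)/21025.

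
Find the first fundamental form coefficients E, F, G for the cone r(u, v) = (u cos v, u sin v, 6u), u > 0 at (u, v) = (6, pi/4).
E = 37;  F = 0;  G = 36

Partials: r_u = (cos(v), sin(v), 6), r_v = (-u*sin(v), u*cos(v), 0). As functions of (u, v):
  E = r_u · r_u = 37,
  F = r_u · r_v = 0,
  G = r_v · r_v = u^2.
Evaluating at (u, v) = (6, pi/4): E = 37, F = 0, G = 36.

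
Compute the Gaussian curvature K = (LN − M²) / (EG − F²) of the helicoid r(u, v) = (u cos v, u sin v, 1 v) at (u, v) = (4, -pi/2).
K = -1/289

Coefficients of the first fundamental form: E = 1, F = 0, G = u^2 + 1.
Coefficients of the second fundamental form: L = 0, M = -1/sqrt(u^2 + 1), N = 0.
Assemble K = (LN − M²)/(EG − F²) = -1/(u^2 + 1)^2. At (u, v) = (4, -pi/2): K = -1/289.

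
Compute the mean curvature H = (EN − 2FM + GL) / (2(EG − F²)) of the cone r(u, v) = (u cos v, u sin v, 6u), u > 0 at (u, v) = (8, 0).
H = 3*sqrt(37)/296

With E = 37, F = 0, G = u^2, L = 0, M = 0, N = 6*sqrt(37)*u^2/(37*Abs(u)), assemble
  H = (EN − 2FM + GL) / (2(EG − F²)) = 3*sqrt(37)/(37*Abs(u)).
At (u, v) = (8, 0): H = 3*sqrt(37)/296.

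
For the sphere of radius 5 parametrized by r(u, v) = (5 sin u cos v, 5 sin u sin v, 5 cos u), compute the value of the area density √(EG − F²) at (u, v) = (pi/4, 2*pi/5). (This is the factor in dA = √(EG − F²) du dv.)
√(EG − F²)|_{(pi/4, 2*pi/5)} = 25*sqrt(2)/2

E = 25, F = 0, G = 25*sin(u)^2, so EG − F² = 625*sin(u)^2. Taking the positive square root: √(EG − F²) = 25*Abs(sin(u)). At (u, v) = (pi/4, 2*pi/5): 25*sqrt(2)/2.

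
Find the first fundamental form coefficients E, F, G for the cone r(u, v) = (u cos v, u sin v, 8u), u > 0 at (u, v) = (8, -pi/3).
E = 65;  F = 0;  G = 64

Partials: r_u = (cos(v), sin(v), 8), r_v = (-u*sin(v), u*cos(v), 0). As functions of (u, v):
  E = r_u · r_u = 65,
  F = r_u · r_v = 0,
  G = r_v · r_v = u^2.
Evaluating at (u, v) = (8, -pi/3): E = 65, F = 0, G = 64.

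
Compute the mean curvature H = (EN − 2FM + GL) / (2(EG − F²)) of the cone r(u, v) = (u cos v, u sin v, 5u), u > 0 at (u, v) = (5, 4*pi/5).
H = sqrt(26)/52

With E = 26, F = 0, G = u^2, L = 0, M = 0, N = 5*sqrt(26)*u^2/(26*Abs(u)), assemble
  H = (EN − 2FM + GL) / (2(EG − F²)) = 5*sqrt(26)/(52*Abs(u)).
At (u, v) = (5, 4*pi/5): H = sqrt(26)/52.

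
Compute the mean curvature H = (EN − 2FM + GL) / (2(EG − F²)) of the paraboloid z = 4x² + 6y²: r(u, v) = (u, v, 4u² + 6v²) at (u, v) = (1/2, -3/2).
H = 1402*sqrt(341)/116281

With E = 64*u^2 + 1, F = 96*u*v, G = 144*v^2 + 1, L = 8/sqrt(64*u^2 + 144*v^2 + 1), M = 0, N = 12/sqrt(64*u^2 + 144*v^2 + 1), assemble
  H = (EN − 2FM + GL) / (2(EG − F²)) = 2*(192*u^2 + 288*v^2 + 5)/(64*u^2 + 144*v^2 + 1)^(3/2).
At (u, v) = (1/2, -3/2): H = 1402*sqrt(341)/116281.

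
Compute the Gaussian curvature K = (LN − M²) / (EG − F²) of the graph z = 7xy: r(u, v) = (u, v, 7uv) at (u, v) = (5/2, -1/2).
K = -196/408321

Coefficients of the first fundamental form: E = 49*v^2 + 1, F = 49*u*v, G = 49*u^2 + 1.
Coefficients of the second fundamental form: L = 0, M = 7/sqrt(49*u^2 + 49*v^2 + 1), N = 0.
Assemble K = (LN − M²)/(EG − F²) = -49/(2401*u^4 + 4802*u^2*v^2 + 98*u^2 + 2401*v^4 + 98*v^2 + 1). At (u, v) = (5/2, -1/2): K = -196/408321.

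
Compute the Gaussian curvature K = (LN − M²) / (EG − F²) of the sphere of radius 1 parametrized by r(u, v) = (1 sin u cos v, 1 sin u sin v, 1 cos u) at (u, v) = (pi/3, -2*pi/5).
K = 1

Coefficients of the first fundamental form: E = 1, F = 0, G = sin(u)^2.
Coefficients of the second fundamental form: L = -sin(u)/Abs(sin(u)), M = 0, N = -sin(u)^3/Abs(sin(u)).
Assemble K = (LN − M²)/(EG − F²) = 1. At (u, v) = (pi/3, -2*pi/5): K = 1.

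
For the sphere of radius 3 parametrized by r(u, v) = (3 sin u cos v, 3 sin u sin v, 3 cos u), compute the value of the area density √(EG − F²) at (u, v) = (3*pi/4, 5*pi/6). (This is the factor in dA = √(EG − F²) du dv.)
√(EG − F²)|_{(3*pi/4, 5*pi/6)} = 9*sqrt(2)/2

E = 9, F = 0, G = 9*sin(u)^2, so EG − F² = 81*sin(u)^2. Taking the positive square root: √(EG − F²) = 9*Abs(sin(u)). At (u, v) = (3*pi/4, 5*pi/6): 9*sqrt(2)/2.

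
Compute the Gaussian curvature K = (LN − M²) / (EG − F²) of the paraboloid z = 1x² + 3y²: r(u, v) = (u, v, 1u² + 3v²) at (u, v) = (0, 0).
K = 12

Coefficients of the first fundamental form: E = 4*u^2 + 1, F = 12*u*v, G = 36*v^2 + 1.
Coefficients of the second fundamental form: L = 2/sqrt(4*u^2 + 36*v^2 + 1), M = 0, N = 6/sqrt(4*u^2 + 36*v^2 + 1).
Assemble K = (LN − M²)/(EG − F²) = 12/(16*u^4 + 288*u^2*v^2 + 8*u^2 + 1296*v^4 + 72*v^2 + 1). At (u, v) = (0, 0): K = 12.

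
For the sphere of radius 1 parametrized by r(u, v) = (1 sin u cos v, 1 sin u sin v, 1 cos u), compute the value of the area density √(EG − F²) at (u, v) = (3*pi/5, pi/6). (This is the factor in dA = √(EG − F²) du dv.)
√(EG − F²)|_{(3*pi/5, pi/6)} = sqrt(2*sqrt(5) + 10)/4

E = 1, F = 0, G = sin(u)^2, so EG − F² = sin(u)^2. Taking the positive square root: √(EG − F²) = Abs(sin(u)). At (u, v) = (3*pi/5, pi/6): sqrt(2*sqrt(5) + 10)/4.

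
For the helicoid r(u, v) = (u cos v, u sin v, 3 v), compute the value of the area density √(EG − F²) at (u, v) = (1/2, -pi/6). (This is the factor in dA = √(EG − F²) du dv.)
√(EG − F²)|_{(1/2, -pi/6)} = sqrt(37)/2

E = 1, F = 0, G = u^2 + 9, so EG − F² = u^2 + 9. Taking the positive square root: √(EG − F²) = sqrt(u^2 + 9). At (u, v) = (1/2, -pi/6): sqrt(37)/2.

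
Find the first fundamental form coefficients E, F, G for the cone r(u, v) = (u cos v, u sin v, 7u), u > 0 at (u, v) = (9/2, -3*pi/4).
E = 50;  F = 0;  G = 81/4

Partials: r_u = (cos(v), sin(v), 7), r_v = (-u*sin(v), u*cos(v), 0). As functions of (u, v):
  E = r_u · r_u = 50,
  F = r_u · r_v = 0,
  G = r_v · r_v = u^2.
Evaluating at (u, v) = (9/2, -3*pi/4): E = 50, F = 0, G = 81/4.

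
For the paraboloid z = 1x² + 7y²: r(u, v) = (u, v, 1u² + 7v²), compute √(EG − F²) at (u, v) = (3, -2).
√(EG − F²)|_{(3, -2)} = sqrt(821)

E = 4*u^2 + 1, F = 28*u*v, G = 196*v^2 + 1; EG − F² = 4*u^2 + 196*v^2 + 1; √(EG − F²) = sqrt(4*u^2 + 196*v^2 + 1). At the given point: sqrt(821).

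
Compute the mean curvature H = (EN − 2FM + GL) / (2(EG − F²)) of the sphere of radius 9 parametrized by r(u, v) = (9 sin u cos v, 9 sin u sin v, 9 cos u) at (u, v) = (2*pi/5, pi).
H = -1/9

With E = 81, F = 0, G = 81*sin(u)^2, L = -9*sin(u)/Abs(sin(u)), M = 0, N = -9*sin(u)^3/Abs(sin(u)), assemble
  H = (EN − 2FM + GL) / (2(EG − F²)) = -sin(u)/(9*Abs(sin(u))).
At (u, v) = (2*pi/5, pi): H = -1/9.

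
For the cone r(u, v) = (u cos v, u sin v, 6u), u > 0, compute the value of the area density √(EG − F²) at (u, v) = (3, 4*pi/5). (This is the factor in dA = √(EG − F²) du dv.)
√(EG − F²)|_{(3, 4*pi/5)} = 3*sqrt(37)

E = 37, F = 0, G = u^2, so EG − F² = 37*u^2. Taking the positive square root: √(EG − F²) = sqrt(37)*Abs(u). At (u, v) = (3, 4*pi/5): 3*sqrt(37).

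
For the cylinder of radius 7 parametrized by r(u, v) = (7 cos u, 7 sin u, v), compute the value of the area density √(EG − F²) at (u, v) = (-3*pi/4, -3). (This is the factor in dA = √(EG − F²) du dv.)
√(EG − F²)|_{(-3*pi/4, -3)} = 7

E = 49, F = 0, G = 1, so EG − F² = 49. Taking the positive square root: √(EG − F²) = 7. At (u, v) = (-3*pi/4, -3): 7.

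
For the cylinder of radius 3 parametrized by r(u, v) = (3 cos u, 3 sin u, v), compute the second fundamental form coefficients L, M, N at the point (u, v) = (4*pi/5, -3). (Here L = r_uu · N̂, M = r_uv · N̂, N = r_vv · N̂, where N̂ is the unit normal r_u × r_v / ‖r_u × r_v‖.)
L = -3;  M = 0;  N = 0

Compute the unit normal N̂(u, v) = (cos(u), sin(u), 0), and the second partials r_uu, r_uv, r_vv. Take dot products:
  L(u, v) = r_uu · N̂ = -3,
  M(u, v) = r_uv · N̂ = 0,
  N(u, v) = r_vv · N̂ = 0.
Evaluating at (u, v) = (4*pi/5, -3):
  L = -3, M = 0, N = 0.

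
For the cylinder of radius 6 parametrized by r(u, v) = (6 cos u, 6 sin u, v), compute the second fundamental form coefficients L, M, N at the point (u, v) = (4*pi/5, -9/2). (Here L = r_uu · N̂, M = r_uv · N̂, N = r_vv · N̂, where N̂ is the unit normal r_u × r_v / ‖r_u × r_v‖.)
L = -6;  M = 0;  N = 0

Compute the unit normal N̂(u, v) = (cos(u), sin(u), 0), and the second partials r_uu, r_uv, r_vv. Take dot products:
  L(u, v) = r_uu · N̂ = -6,
  M(u, v) = r_uv · N̂ = 0,
  N(u, v) = r_vv · N̂ = 0.
Evaluating at (u, v) = (4*pi/5, -9/2):
  L = -6, M = 0, N = 0.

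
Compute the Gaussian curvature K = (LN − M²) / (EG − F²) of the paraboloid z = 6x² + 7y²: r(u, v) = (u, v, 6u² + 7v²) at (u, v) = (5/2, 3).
K = 168/7102225

Coefficients of the first fundamental form: E = 144*u^2 + 1, F = 168*u*v, G = 196*v^2 + 1.
Coefficients of the second fundamental form: L = 12/sqrt(144*u^2 + 196*v^2 + 1), M = 0, N = 14/sqrt(144*u^2 + 196*v^2 + 1).
Assemble K = (LN − M²)/(EG − F²) = 168/(20736*u^4 + 56448*u^2*v^2 + 288*u^2 + 38416*v^4 + 392*v^2 + 1). At (u, v) = (5/2, 3): K = 168/7102225.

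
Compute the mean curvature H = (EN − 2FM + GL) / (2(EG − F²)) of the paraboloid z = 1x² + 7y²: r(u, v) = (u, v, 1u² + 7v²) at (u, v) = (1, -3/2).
H = 477*sqrt(446)/198916

With E = 4*u^2 + 1, F = 28*u*v, G = 196*v^2 + 1, L = 2/sqrt(4*u^2 + 196*v^2 + 1), M = 0, N = 14/sqrt(4*u^2 + 196*v^2 + 1), assemble
  H = (EN − 2FM + GL) / (2(EG − F²)) = 4*(7*u^2 + 49*v^2 + 2)/(4*u^2 + 196*v^2 + 1)^(3/2).
At (u, v) = (1, -3/2): H = 477*sqrt(446)/198916.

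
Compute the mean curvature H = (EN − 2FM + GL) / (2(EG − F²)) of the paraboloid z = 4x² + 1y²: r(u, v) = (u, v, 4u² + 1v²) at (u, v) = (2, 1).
H = 277*sqrt(29)/22707

With E = 64*u^2 + 1, F = 16*u*v, G = 4*v^2 + 1, L = 8/sqrt(64*u^2 + 4*v^2 + 1), M = 0, N = 2/sqrt(64*u^2 + 4*v^2 + 1), assemble
  H = (EN − 2FM + GL) / (2(EG − F²)) = (64*u^2 + 16*v^2 + 5)/(64*u^2 + 4*v^2 + 1)^(3/2).
At (u, v) = (2, 1): H = 277*sqrt(29)/22707.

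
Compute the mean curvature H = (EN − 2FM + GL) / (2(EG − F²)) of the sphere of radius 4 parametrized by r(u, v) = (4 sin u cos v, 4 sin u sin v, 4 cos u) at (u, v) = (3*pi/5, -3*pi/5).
H = -1/4

With E = 16, F = 0, G = 16*sin(u)^2, L = -4*sin(u)/Abs(sin(u)), M = 0, N = -4*sin(u)^3/Abs(sin(u)), assemble
  H = (EN − 2FM + GL) / (2(EG − F²)) = -sin(u)/(4*Abs(sin(u))).
At (u, v) = (3*pi/5, -3*pi/5): H = -1/4.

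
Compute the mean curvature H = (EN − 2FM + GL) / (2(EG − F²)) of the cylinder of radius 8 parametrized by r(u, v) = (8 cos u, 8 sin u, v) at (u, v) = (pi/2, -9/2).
H = -1/16

With E = 64, F = 0, G = 1, L = -8, M = 0, N = 0, assemble
  H = (EN − 2FM + GL) / (2(EG − F²)) = -1/16.
At (u, v) = (pi/2, -9/2): H = -1/16.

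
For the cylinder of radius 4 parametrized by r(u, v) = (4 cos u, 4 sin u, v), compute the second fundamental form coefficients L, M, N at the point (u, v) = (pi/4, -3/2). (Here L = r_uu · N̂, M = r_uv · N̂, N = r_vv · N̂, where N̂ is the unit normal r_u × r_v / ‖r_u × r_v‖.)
L = -4;  M = 0;  N = 0

Compute the unit normal N̂(u, v) = (cos(u), sin(u), 0), and the second partials r_uu, r_uv, r_vv. Take dot products:
  L(u, v) = r_uu · N̂ = -4,
  M(u, v) = r_uv · N̂ = 0,
  N(u, v) = r_vv · N̂ = 0.
Evaluating at (u, v) = (pi/4, -3/2):
  L = -4, M = 0, N = 0.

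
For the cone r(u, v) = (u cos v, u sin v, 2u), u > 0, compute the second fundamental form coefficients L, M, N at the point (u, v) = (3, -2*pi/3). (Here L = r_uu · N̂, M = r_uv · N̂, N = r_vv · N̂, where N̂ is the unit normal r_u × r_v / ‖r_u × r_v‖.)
L = 0;  M = 0;  N = 6*sqrt(5)/5

Compute the unit normal N̂(u, v) = (-2*sqrt(5)*u*cos(v)/(5*Abs(u)), -2*sqrt(5)*u*sin(v)/(5*Abs(u)), sqrt(5)*u/(5*Abs(u))), and the second partials r_uu, r_uv, r_vv. Take dot products:
  L(u, v) = r_uu · N̂ = 0,
  M(u, v) = r_uv · N̂ = 0,
  N(u, v) = r_vv · N̂ = 2*sqrt(5)*u^2/(5*Abs(u)).
Evaluating at (u, v) = (3, -2*pi/3):
  L = 0, M = 0, N = 6*sqrt(5)/5.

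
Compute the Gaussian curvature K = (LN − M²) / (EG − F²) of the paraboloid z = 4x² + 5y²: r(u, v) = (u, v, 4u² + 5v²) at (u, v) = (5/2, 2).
K = 80/641601

Coefficients of the first fundamental form: E = 64*u^2 + 1, F = 80*u*v, G = 100*v^2 + 1.
Coefficients of the second fundamental form: L = 8/sqrt(64*u^2 + 100*v^2 + 1), M = 0, N = 10/sqrt(64*u^2 + 100*v^2 + 1).
Assemble K = (LN − M²)/(EG − F²) = 80/(4096*u^4 + 12800*u^2*v^2 + 128*u^2 + 10000*v^4 + 200*v^2 + 1). At (u, v) = (5/2, 2): K = 80/641601.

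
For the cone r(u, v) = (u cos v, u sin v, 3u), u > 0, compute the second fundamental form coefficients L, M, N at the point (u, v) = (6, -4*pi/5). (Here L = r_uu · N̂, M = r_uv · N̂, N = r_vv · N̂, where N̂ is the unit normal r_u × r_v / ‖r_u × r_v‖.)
L = 0;  M = 0;  N = 9*sqrt(10)/5

Compute the unit normal N̂(u, v) = (-3*sqrt(10)*u*cos(v)/(10*Abs(u)), -3*sqrt(10)*u*sin(v)/(10*Abs(u)), sqrt(10)*u/(10*Abs(u))), and the second partials r_uu, r_uv, r_vv. Take dot products:
  L(u, v) = r_uu · N̂ = 0,
  M(u, v) = r_uv · N̂ = 0,
  N(u, v) = r_vv · N̂ = 3*sqrt(10)*u^2/(10*Abs(u)).
Evaluating at (u, v) = (6, -4*pi/5):
  L = 0, M = 0, N = 9*sqrt(10)/5.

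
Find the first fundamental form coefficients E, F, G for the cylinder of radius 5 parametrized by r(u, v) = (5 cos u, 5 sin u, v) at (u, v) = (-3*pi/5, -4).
E = 25;  F = 0;  G = 1

Partials: r_u = (-5*sin(u), 5*cos(u), 0), r_v = (0, 0, 1). As functions of (u, v):
  E = r_u · r_u = 25,
  F = r_u · r_v = 0,
  G = r_v · r_v = 1.
Evaluating at (u, v) = (-3*pi/5, -4): E = 25, F = 0, G = 1.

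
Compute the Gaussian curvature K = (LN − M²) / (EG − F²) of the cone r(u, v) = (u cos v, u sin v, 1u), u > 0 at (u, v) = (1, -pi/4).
K = 0

Coefficients of the first fundamental form: E = 2, F = 0, G = u^2.
Coefficients of the second fundamental form: L = 0, M = 0, N = sqrt(2)*u^2/(2*Abs(u)).
Assemble K = (LN − M²)/(EG − F²) = 0. At (u, v) = (1, -pi/4): K = 0.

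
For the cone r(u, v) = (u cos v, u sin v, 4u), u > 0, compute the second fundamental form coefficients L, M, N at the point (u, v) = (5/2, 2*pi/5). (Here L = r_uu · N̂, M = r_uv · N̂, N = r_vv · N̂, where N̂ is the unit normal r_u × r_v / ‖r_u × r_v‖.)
L = 0;  M = 0;  N = 10*sqrt(17)/17

Compute the unit normal N̂(u, v) = (-4*sqrt(17)*u*cos(v)/(17*Abs(u)), -4*sqrt(17)*u*sin(v)/(17*Abs(u)), sqrt(17)*u/(17*Abs(u))), and the second partials r_uu, r_uv, r_vv. Take dot products:
  L(u, v) = r_uu · N̂ = 0,
  M(u, v) = r_uv · N̂ = 0,
  N(u, v) = r_vv · N̂ = 4*sqrt(17)*u^2/(17*Abs(u)).
Evaluating at (u, v) = (5/2, 2*pi/5):
  L = 0, M = 0, N = 10*sqrt(17)/17.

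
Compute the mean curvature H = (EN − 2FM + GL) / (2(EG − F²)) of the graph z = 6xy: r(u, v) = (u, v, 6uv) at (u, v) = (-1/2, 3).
H = 81*sqrt(334)/27889

With E = 36*v^2 + 1, F = 36*u*v, G = 36*u^2 + 1, L = 0, M = 6/sqrt(36*u^2 + 36*v^2 + 1), N = 0, assemble
  H = (EN − 2FM + GL) / (2(EG − F²)) = -216*u*v/(36*u^2 + 36*v^2 + 1)^(3/2).
At (u, v) = (-1/2, 3): H = 81*sqrt(334)/27889.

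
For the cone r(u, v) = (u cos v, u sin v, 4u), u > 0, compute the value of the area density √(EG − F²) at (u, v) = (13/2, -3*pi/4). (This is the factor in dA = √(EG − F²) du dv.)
√(EG − F²)|_{(13/2, -3*pi/4)} = 13*sqrt(17)/2

E = 17, F = 0, G = u^2, so EG − F² = 17*u^2. Taking the positive square root: √(EG − F²) = sqrt(17)*Abs(u). At (u, v) = (13/2, -3*pi/4): 13*sqrt(17)/2.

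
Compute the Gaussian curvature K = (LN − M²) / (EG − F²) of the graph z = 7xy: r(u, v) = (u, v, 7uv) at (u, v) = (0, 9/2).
K = -784/15784729

Coefficients of the first fundamental form: E = 49*v^2 + 1, F = 49*u*v, G = 49*u^2 + 1.
Coefficients of the second fundamental form: L = 0, M = 7/sqrt(49*u^2 + 49*v^2 + 1), N = 0.
Assemble K = (LN − M²)/(EG − F²) = -49/(2401*u^4 + 4802*u^2*v^2 + 98*u^2 + 2401*v^4 + 98*v^2 + 1). At (u, v) = (0, 9/2): K = -784/15784729.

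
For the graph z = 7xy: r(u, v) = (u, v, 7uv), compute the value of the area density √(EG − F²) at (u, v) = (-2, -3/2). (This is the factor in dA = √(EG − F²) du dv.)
√(EG − F²)|_{(-2, -3/2)} = sqrt(1229)/2

E = 49*v^2 + 1, F = 49*u*v, G = 49*u^2 + 1, so EG − F² = 49*u^2 + 49*v^2 + 1. Taking the positive square root: √(EG − F²) = sqrt(49*u^2 + 49*v^2 + 1). At (u, v) = (-2, -3/2): sqrt(1229)/2.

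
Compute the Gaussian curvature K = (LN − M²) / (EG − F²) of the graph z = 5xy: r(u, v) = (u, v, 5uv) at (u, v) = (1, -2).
K = -25/15876

Coefficients of the first fundamental form: E = 25*v^2 + 1, F = 25*u*v, G = 25*u^2 + 1.
Coefficients of the second fundamental form: L = 0, M = 5/sqrt(25*u^2 + 25*v^2 + 1), N = 0.
Assemble K = (LN − M²)/(EG − F²) = -25/(625*u^4 + 1250*u^2*v^2 + 50*u^2 + 625*v^4 + 50*v^2 + 1). At (u, v) = (1, -2): K = -25/15876.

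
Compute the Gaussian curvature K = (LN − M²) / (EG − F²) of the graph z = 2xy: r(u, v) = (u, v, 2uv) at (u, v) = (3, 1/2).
K = -1/361

Coefficients of the first fundamental form: E = 4*v^2 + 1, F = 4*u*v, G = 4*u^2 + 1.
Coefficients of the second fundamental form: L = 0, M = 2/sqrt(4*u^2 + 4*v^2 + 1), N = 0.
Assemble K = (LN − M²)/(EG − F²) = -4/(16*u^4 + 32*u^2*v^2 + 8*u^2 + 16*v^4 + 8*v^2 + 1). At (u, v) = (3, 1/2): K = -1/361.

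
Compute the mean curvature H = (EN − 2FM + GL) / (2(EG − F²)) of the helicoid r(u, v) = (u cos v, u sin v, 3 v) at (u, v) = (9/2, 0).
H = 0

With E = 1, F = 0, G = u^2 + 9, L = 0, M = -3/sqrt(u^2 + 9), N = 0, assemble
  H = (EN − 2FM + GL) / (2(EG − F²)) = 0.
At (u, v) = (9/2, 0): H = 0.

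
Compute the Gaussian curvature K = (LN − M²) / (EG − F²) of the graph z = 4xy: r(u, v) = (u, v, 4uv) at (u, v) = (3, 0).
K = -16/21025

Coefficients of the first fundamental form: E = 16*v^2 + 1, F = 16*u*v, G = 16*u^2 + 1.
Coefficients of the second fundamental form: L = 0, M = 4/sqrt(16*u^2 + 16*v^2 + 1), N = 0.
Assemble K = (LN − M²)/(EG − F²) = -16/(256*u^4 + 512*u^2*v^2 + 32*u^2 + 256*v^4 + 32*v^2 + 1). At (u, v) = (3, 0): K = -16/21025.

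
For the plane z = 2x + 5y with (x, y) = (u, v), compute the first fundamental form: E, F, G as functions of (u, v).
E = 5;  F = 10;  G = 26

Compute partials: r_u = (1, 0, 2), r_v = (0, 1, 5). Then
  E = r_u · r_u = 5,
  F = r_u · r_v = 10,
  G = r_v · r_v = 26.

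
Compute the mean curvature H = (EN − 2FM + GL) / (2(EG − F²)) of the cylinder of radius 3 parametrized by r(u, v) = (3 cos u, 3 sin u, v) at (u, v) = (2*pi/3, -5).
H = -1/6

With E = 9, F = 0, G = 1, L = -3, M = 0, N = 0, assemble
  H = (EN − 2FM + GL) / (2(EG − F²)) = -1/6.
At (u, v) = (2*pi/3, -5): H = -1/6.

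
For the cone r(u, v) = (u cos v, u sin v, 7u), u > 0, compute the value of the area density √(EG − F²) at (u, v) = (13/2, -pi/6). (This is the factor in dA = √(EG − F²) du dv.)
√(EG − F²)|_{(13/2, -pi/6)} = 65*sqrt(2)/2

E = 50, F = 0, G = u^2, so EG − F² = 50*u^2. Taking the positive square root: √(EG − F²) = 5*sqrt(2)*Abs(u). At (u, v) = (13/2, -pi/6): 65*sqrt(2)/2.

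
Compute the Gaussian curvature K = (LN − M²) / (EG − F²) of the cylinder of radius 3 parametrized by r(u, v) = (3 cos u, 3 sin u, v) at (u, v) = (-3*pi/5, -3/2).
K = 0

Coefficients of the first fundamental form: E = 9, F = 0, G = 1.
Coefficients of the second fundamental form: L = -3, M = 0, N = 0.
Assemble K = (LN − M²)/(EG − F²) = 0. At (u, v) = (-3*pi/5, -3/2): K = 0.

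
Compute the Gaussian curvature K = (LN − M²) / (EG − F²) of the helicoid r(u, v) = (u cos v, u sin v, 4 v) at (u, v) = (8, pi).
K = -1/400

Coefficients of the first fundamental form: E = 1, F = 0, G = u^2 + 16.
Coefficients of the second fundamental form: L = 0, M = -4/sqrt(u^2 + 16), N = 0.
Assemble K = (LN − M²)/(EG − F²) = -16/(u^2 + 16)^2. At (u, v) = (8, pi): K = -1/400.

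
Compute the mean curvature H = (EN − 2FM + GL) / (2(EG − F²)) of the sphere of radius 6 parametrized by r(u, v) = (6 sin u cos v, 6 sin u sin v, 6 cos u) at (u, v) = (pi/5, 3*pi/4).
H = -1/6

With E = 36, F = 0, G = 36*sin(u)^2, L = -6*sin(u)/Abs(sin(u)), M = 0, N = -6*sin(u)^3/Abs(sin(u)), assemble
  H = (EN − 2FM + GL) / (2(EG − F²)) = -sin(u)/(6*Abs(sin(u))).
At (u, v) = (pi/5, 3*pi/4): H = -1/6.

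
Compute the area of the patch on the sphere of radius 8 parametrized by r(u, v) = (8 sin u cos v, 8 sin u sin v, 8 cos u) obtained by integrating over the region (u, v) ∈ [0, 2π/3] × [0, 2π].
Area = 192*pi

Area = ∫∫ √(EG − F²) du dv with √(EG − F²) = 64*Abs(sin(u)). Integrating over [0, 2π/3] × [0, 2π] gives 192*pi.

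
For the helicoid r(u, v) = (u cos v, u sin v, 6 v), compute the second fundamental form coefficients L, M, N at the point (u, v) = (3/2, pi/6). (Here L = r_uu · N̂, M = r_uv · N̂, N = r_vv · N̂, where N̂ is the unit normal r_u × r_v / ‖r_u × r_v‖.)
L = 0;  M = -4*sqrt(17)/17;  N = 0

Compute the unit normal N̂(u, v) = (6*sin(v)/sqrt(u^2 + 36), -6*cos(v)/sqrt(u^2 + 36), u/sqrt(u^2 + 36)), and the second partials r_uu, r_uv, r_vv. Take dot products:
  L(u, v) = r_uu · N̂ = 0,
  M(u, v) = r_uv · N̂ = -6/sqrt(u^2 + 36),
  N(u, v) = r_vv · N̂ = 0.
Evaluating at (u, v) = (3/2, pi/6):
  L = 0, M = -4*sqrt(17)/17, N = 0.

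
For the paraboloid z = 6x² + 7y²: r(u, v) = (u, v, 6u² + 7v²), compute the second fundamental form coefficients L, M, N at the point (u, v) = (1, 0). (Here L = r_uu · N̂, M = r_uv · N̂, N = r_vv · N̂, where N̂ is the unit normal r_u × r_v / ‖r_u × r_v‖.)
L = 12*sqrt(145)/145;  M = 0;  N = 14*sqrt(145)/145

Compute the unit normal N̂(u, v) = (-12*u/sqrt(144*u^2 + 196*v^2 + 1), -14*v/sqrt(144*u^2 + 196*v^2 + 1), 1/sqrt(144*u^2 + 196*v^2 + 1)), and the second partials r_uu, r_uv, r_vv. Take dot products:
  L(u, v) = r_uu · N̂ = 12/sqrt(144*u^2 + 196*v^2 + 1),
  M(u, v) = r_uv · N̂ = 0,
  N(u, v) = r_vv · N̂ = 14/sqrt(144*u^2 + 196*v^2 + 1).
Evaluating at (u, v) = (1, 0):
  L = 12*sqrt(145)/145, M = 0, N = 14*sqrt(145)/145.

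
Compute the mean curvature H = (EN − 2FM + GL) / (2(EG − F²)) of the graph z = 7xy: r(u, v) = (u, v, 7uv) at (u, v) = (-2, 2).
H = 1372*sqrt(393)/154449

With E = 49*v^2 + 1, F = 49*u*v, G = 49*u^2 + 1, L = 0, M = 7/sqrt(49*u^2 + 49*v^2 + 1), N = 0, assemble
  H = (EN − 2FM + GL) / (2(EG − F²)) = -343*u*v/(49*u^2 + 49*v^2 + 1)^(3/2).
At (u, v) = (-2, 2): H = 1372*sqrt(393)/154449.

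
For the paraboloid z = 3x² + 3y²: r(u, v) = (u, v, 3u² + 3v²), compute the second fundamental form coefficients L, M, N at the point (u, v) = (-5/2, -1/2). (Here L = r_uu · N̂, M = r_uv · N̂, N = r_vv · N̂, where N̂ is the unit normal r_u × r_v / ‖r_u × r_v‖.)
L = 6*sqrt(235)/235;  M = 0;  N = 6*sqrt(235)/235

Compute the unit normal N̂(u, v) = (-6*u/sqrt(36*u^2 + 36*v^2 + 1), -6*v/sqrt(36*u^2 + 36*v^2 + 1), 1/sqrt(36*u^2 + 36*v^2 + 1)), and the second partials r_uu, r_uv, r_vv. Take dot products:
  L(u, v) = r_uu · N̂ = 6/sqrt(36*u^2 + 36*v^2 + 1),
  M(u, v) = r_uv · N̂ = 0,
  N(u, v) = r_vv · N̂ = 6/sqrt(36*u^2 + 36*v^2 + 1).
Evaluating at (u, v) = (-5/2, -1/2):
  L = 6*sqrt(235)/235, M = 0, N = 6*sqrt(235)/235.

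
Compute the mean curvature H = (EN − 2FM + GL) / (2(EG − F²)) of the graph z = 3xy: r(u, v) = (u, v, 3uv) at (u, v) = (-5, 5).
H = 675*sqrt(451)/203401

With E = 9*v^2 + 1, F = 9*u*v, G = 9*u^2 + 1, L = 0, M = 3/sqrt(9*u^2 + 9*v^2 + 1), N = 0, assemble
  H = (EN − 2FM + GL) / (2(EG − F²)) = -27*u*v/(9*u^2 + 9*v^2 + 1)^(3/2).
At (u, v) = (-5, 5): H = 675*sqrt(451)/203401.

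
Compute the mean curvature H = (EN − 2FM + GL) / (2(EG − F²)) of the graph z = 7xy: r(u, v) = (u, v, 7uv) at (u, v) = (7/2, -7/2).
H = 16807*sqrt(534)/3849606

With E = 49*v^2 + 1, F = 49*u*v, G = 49*u^2 + 1, L = 0, M = 7/sqrt(49*u^2 + 49*v^2 + 1), N = 0, assemble
  H = (EN − 2FM + GL) / (2(EG − F²)) = -343*u*v/(49*u^2 + 49*v^2 + 1)^(3/2).
At (u, v) = (7/2, -7/2): H = 16807*sqrt(534)/3849606.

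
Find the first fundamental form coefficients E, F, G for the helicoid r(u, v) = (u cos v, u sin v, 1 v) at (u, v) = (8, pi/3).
E = 1;  F = 0;  G = 65

Partials: r_u = (cos(v), sin(v), 0), r_v = (-u*sin(v), u*cos(v), 1). As functions of (u, v):
  E = r_u · r_u = 1,
  F = r_u · r_v = 0,
  G = r_v · r_v = u^2 + 1.
Evaluating at (u, v) = (8, pi/3): E = 1, F = 0, G = 65.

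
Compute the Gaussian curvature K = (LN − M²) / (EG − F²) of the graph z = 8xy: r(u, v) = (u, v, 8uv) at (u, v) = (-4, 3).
K = -64/2563201

Coefficients of the first fundamental form: E = 64*v^2 + 1, F = 64*u*v, G = 64*u^2 + 1.
Coefficients of the second fundamental form: L = 0, M = 8/sqrt(64*u^2 + 64*v^2 + 1), N = 0.
Assemble K = (LN − M²)/(EG − F²) = -64/(4096*u^4 + 8192*u^2*v^2 + 128*u^2 + 4096*v^4 + 128*v^2 + 1). At (u, v) = (-4, 3): K = -64/2563201.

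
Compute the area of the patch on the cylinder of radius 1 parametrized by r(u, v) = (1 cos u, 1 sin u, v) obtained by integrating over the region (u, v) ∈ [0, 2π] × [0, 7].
Area = 14*pi

Area = ∫∫ √(EG − F²) du dv with √(EG − F²) = 1. Integrating over [0, 2π] × [0, 7] gives 14*pi.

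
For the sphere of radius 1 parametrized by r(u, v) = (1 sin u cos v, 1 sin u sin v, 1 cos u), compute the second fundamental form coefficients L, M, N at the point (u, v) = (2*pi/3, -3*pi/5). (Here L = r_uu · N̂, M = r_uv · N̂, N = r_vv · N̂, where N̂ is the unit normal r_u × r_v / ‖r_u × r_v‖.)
L = -1;  M = 0;  N = -3/4

Compute the unit normal N̂(u, v) = (sin(u)^2*cos(v)/Abs(sin(u)), sin(u)^2*sin(v)/Abs(sin(u)), sin(2*u)/(2*Abs(sin(u)))), and the second partials r_uu, r_uv, r_vv. Take dot products:
  L(u, v) = r_uu · N̂ = -sin(u)/Abs(sin(u)),
  M(u, v) = r_uv · N̂ = 0,
  N(u, v) = r_vv · N̂ = -sin(u)^3/Abs(sin(u)).
Evaluating at (u, v) = (2*pi/3, -3*pi/5):
  L = -1, M = 0, N = -3/4.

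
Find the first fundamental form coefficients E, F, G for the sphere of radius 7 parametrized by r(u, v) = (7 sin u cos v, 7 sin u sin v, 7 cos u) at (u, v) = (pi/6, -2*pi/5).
E = 49;  F = 0;  G = 49/4

Partials: r_u = (7*cos(u)*cos(v), 7*sin(v)*cos(u), -7*sin(u)), r_v = (-7*sin(u)*sin(v), 7*sin(u)*cos(v), 0). As functions of (u, v):
  E = r_u · r_u = 49,
  F = r_u · r_v = 0,
  G = r_v · r_v = 49*sin(u)^2.
Evaluating at (u, v) = (pi/6, -2*pi/5): E = 49, F = 0, G = 49/4.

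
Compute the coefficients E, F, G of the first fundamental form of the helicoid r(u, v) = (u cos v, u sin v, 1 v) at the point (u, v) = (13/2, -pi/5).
E = 1;  F = 0;  G = 173/4

Partials: r_u = (cos(v), sin(v), 0), r_v = (-u*sin(v), u*cos(v), 1). As functions of (u, v):
  E = r_u · r_u = 1,
  F = r_u · r_v = 0,
  G = r_v · r_v = u^2 + 1.
Evaluating at (u, v) = (13/2, -pi/5): E = 1, F = 0, G = 173/4.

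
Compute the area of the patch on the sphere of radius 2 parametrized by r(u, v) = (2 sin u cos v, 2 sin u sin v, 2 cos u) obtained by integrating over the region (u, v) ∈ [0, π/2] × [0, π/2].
Area = 2*pi

Area = ∫∫ √(EG − F²) du dv with √(EG − F²) = 4*Abs(sin(u)). Integrating over [0, π/2] × [0, π/2] gives 2*pi.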